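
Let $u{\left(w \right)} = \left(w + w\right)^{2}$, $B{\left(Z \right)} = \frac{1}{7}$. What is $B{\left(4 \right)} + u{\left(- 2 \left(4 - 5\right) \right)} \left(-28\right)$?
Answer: $- \frac{3135}{7} \approx -447.86$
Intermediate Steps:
$B{\left(Z \right)} = \frac{1}{7}$
$u{\left(w \right)} = 4 w^{2}$ ($u{\left(w \right)} = \left(2 w\right)^{2} = 4 w^{2}$)
$B{\left(4 \right)} + u{\left(- 2 \left(4 - 5\right) \right)} \left(-28\right) = \frac{1}{7} + 4 \left(- 2 \left(4 - 5\right)\right)^{2} \left(-28\right) = \frac{1}{7} + 4 \left(\left(-2\right) \left(-1\right)\right)^{2} \left(-28\right) = \frac{1}{7} + 4 \cdot 2^{2} \left(-28\right) = \frac{1}{7} + 4 \cdot 4 \left(-28\right) = \frac{1}{7} + 16 \left(-28\right) = \frac{1}{7} - 448 = - \frac{3135}{7}$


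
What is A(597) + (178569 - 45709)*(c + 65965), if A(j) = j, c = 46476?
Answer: 14938911857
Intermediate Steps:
A(597) + (178569 - 45709)*(c + 65965) = 597 + (178569 - 45709)*(46476 + 65965) = 597 + 132860*112441 = 597 + 14938911260 = 14938911857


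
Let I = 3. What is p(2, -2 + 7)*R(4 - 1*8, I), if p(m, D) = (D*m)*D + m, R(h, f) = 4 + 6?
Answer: 520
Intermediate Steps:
R(h, f) = 10
p(m, D) = m + m*D² (p(m, D) = m*D² + m = m + m*D²)
p(2, -2 + 7)*R(4 - 1*8, I) = (2*(1 + (-2 + 7)²))*10 = (2*(1 + 5²))*10 = (2*(1 + 25))*10 = (2*26)*10 = 52*10 = 520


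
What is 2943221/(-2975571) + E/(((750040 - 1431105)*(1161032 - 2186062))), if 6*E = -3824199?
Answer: -4109399925795419443/4154563982821536900 ≈ -0.98913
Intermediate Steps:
E = -1274733/2 (E = (⅙)*(-3824199) = -1274733/2 ≈ -6.3737e+5)
2943221/(-2975571) + E/(((750040 - 1431105)*(1161032 - 2186062))) = 2943221/(-2975571) - 1274733*1/((750040 - 1431105)*(1161032 - 2186062))/2 = 2943221*(-1/2975571) - 1274733/(2*((-681065*(-1025030)))) = -2943221/2975571 - 1274733/2/698112056950 = -2943221/2975571 - 1274733/2*1/698112056950 = -2943221/2975571 - 1274733/1396224113900 = -4109399925795419443/4154563982821536900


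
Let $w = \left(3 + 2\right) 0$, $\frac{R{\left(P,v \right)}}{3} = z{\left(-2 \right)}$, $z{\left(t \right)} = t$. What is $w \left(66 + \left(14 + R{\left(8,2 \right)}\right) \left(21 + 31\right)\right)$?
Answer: $0$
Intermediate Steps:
$R{\left(P,v \right)} = -6$ ($R{\left(P,v \right)} = 3 \left(-2\right) = -6$)
$w = 0$ ($w = 5 \cdot 0 = 0$)
$w \left(66 + \left(14 + R{\left(8,2 \right)}\right) \left(21 + 31\right)\right) = 0 \left(66 + \left(14 - 6\right) \left(21 + 31\right)\right) = 0 \left(66 + 8 \cdot 52\right) = 0 \left(66 + 416\right) = 0 \cdot 482 = 0$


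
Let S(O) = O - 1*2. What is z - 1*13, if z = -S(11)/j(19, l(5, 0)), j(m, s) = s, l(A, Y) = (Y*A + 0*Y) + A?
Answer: -74/5 ≈ -14.800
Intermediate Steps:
S(O) = -2 + O (S(O) = O - 2 = -2 + O)
l(A, Y) = A + A*Y (l(A, Y) = (A*Y + 0) + A = A*Y + A = A + A*Y)
z = -9/5 (z = -(-2 + 11)/(5*(1 + 0)) = -9/(5*1) = -9/5 ≈ -1.8000)
z - 1*13 = -9/5 - 1*13 = -9/5 - 13 = -74/5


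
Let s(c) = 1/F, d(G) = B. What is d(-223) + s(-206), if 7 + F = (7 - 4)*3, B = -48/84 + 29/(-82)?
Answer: -122/287 ≈ -0.42509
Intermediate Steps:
B = -531/574 (B = -48*1/84 + 29*(-1/82) = -4/7 - 29/82 = -531/574 ≈ -0.92509)
d(G) = -531/574
F = 2 (F = -7 + (7 - 4)*3 = -7 + 3*3 = -7 + 9 = 2)
s(c) = ½ (s(c) = 1/2 = ½)
d(-223) + s(-206) = -531/574 + ½ = -122/287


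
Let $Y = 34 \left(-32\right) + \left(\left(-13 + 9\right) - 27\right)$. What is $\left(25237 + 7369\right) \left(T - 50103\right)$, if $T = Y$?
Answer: $-1670144532$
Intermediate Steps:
$Y = -1119$ ($Y = -1088 - 31 = -1119$)
$T = -1119$
$\left(25237 + 7369\right) \left(T - 50103\right) = \left(25237 + 7369\right) \left(-1119 - 50103\right) = 32606 \left(-51222\right) = -1670144532$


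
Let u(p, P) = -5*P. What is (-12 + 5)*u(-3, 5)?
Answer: 175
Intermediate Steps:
(-12 + 5)*u(-3, 5) = (-12 + 5)*(-5*5) = -7*(-25) = 175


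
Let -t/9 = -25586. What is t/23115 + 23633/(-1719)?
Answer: -50145263/13244895 ≈ -3.7860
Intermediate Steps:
t = 230274 (t = -9*(-25586) = 230274)
t/23115 + 23633/(-1719) = 230274/23115 + 23633/(-1719) = 230274*(1/23115) + 23633*(-1/1719) = 76758/7705 - 23633/1719 = -50145263/13244895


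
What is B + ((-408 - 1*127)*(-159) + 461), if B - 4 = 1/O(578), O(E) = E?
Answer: 49436341/578 ≈ 85530.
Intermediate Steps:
B = 2313/578 (B = 4 + 1/578 = 2313/578 ≈ 4.0017)
B + ((-408 - 1*127)*(-159) + 461) = 2313/578 + ((-408 - 1*127)*(-159) + 461) = 2313/578 + ((-408 - 127)*(-159) + 461) = 2313/578 + (-535*(-159) + 461) = 2313/578 + (85065 + 461) = 2313/578 + 85526 = 49436341/578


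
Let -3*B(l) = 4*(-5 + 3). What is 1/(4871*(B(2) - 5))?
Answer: -3/34097 ≈ -8.7984e-5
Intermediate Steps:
B(l) = 8/3 (B(l) = -4*(-5 + 3)/3 = -4*(-2)/3 = -⅓*(-8) = 8/3)
1/(4871*(B(2) - 5)) = 1/(4871*(8/3 - 5)) = 1/(4871*(-7/3)) = (1/4871)*(-3/7) = -3/34097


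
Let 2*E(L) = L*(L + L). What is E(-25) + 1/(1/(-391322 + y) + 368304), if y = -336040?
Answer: 167431459506737/267890334047 ≈ 625.00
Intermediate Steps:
E(L) = L² (E(L) = (L*(L + L))/2 = (L*(2*L))/2 = (2*L²)/2 = L²)
E(-25) + 1/(1/(-391322 + y) + 368304) = (-25)² + 1/(1/(-391322 - 336040) + 368304) = 625 + 1/(1/(-727362) + 368304) = 625 + 1/(-1/727362 + 368304) = 625 + 1/(267890334047/727362) = 625 + 727362/267890334047 = 167431459506737/267890334047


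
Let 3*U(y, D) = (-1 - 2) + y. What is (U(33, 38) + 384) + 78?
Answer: 472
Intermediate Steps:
U(y, D) = -1 + y/3 (U(y, D) = ((-1 - 2) + y)/3 = (-3 + y)/3 = -1 + y/3)
(U(33, 38) + 384) + 78 = ((-1 + (1/3)*33) + 384) + 78 = ((-1 + 11) + 384) + 78 = (10 + 384) + 78 = 394 + 78 = 472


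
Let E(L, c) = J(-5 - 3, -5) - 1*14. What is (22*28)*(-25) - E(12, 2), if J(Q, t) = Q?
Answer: -15378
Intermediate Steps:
E(L, c) = -22 (E(L, c) = (-5 - 3) - 1*14 = -8 - 14 = -22)
(22*28)*(-25) - E(12, 2) = (22*28)*(-25) - 1*(-22) = 616*(-25) + 22 = -15400 + 22 = -15378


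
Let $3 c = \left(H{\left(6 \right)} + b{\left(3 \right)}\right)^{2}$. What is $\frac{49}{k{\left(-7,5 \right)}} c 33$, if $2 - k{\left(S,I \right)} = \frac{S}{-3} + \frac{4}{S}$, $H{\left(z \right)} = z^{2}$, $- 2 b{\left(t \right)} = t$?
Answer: $\frac{53889759}{20} \approx 2.6945 \cdot 10^{6}$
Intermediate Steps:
$b{\left(t \right)} = - \frac{t}{2}$
$k{\left(S,I \right)} = 2 - \frac{4}{S} + \frac{S}{3}$ ($k{\left(S,I \right)} = 2 - \left(\frac{S}{-3} + \frac{4}{S}\right) = 2 - \left(S \left(- \frac{1}{3}\right) + \frac{4}{S}\right) = 2 - \left(- \frac{S}{3} + \frac{4}{S}\right) = 2 - \left(\frac{4}{S} - \frac{S}{3}\right) = 2 + \left(- \frac{4}{S} + \frac{S}{3}\right) = 2 - \frac{4}{S} + \frac{S}{3}$)
$c = \frac{1587}{4}$ ($c = \frac{\left(6^{2} - \frac{3}{2}\right)^{2}}{3} = \frac{\left(36 - \frac{3}{2}\right)^{2}}{3} = \frac{\left(\frac{69}{2}\right)^{2}}{3} = \frac{1}{3} \cdot \frac{4761}{4} = \frac{1587}{4} \approx 396.75$)
$\frac{49}{k{\left(-7,5 \right)}} c 33 = \frac{49}{2 - \frac{4}{-7} + \frac{1}{3} \left(-7\right)} \frac{1587}{4} \cdot 33 = \frac{49}{2 - - \frac{4}{7} - \frac{7}{3}} \cdot \frac{1587}{4} \cdot 33 = \frac{49}{2 + \frac{4}{7} - \frac{7}{3}} \cdot \frac{1587}{4} \cdot 33 = \frac{49}{\frac{5}{21}} \cdot \frac{1587}{4} \cdot 33 = 49 \cdot \frac{21}{5} \cdot \frac{1587}{4} \cdot 33 = \frac{1029}{5} \cdot \frac{1587}{4} \cdot 33 = \frac{1633023}{20} \cdot 33 = \frac{53889759}{20}$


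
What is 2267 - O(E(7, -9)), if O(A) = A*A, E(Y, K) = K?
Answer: 2186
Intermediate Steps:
O(A) = A²
2267 - O(E(7, -9)) = 2267 - 1*(-9)² = 2267 - 1*81 = 2267 - 81 = 2186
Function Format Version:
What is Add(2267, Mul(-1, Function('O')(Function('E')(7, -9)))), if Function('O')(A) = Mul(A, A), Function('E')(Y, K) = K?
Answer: 2186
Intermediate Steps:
Function('O')(A) = Pow(A, 2)
Add(2267, Mul(-1, Function('O')(Function('E')(7, -9)))) = Add(2267, Mul(-1, Pow(-9, 2))) = Add(2267, Mul(-1, 81)) = Add(2267, -81) = 2186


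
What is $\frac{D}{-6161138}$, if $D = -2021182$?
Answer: $\frac{1010591}{3080569} \approx 0.32805$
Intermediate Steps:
$\frac{D}{-6161138} = - \frac{2021182}{-6161138} = \left(-2021182\right) \left(- \frac{1}{6161138}\right) = \frac{1010591}{3080569}$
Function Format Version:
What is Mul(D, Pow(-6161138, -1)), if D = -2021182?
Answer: Rational(1010591, 3080569) ≈ 0.32805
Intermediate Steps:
Mul(D, Pow(-6161138, -1)) = Mul(-2021182, Pow(-6161138, -1)) = Mul(-2021182, Rational(-1, 6161138)) = Rational(1010591, 3080569)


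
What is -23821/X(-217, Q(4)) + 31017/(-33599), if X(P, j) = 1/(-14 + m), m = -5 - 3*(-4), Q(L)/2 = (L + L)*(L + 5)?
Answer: 5602501436/33599 ≈ 1.6675e+5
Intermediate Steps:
Q(L) = 4*L*(5 + L) (Q(L) = 2*((L + L)*(L + 5)) = 2*((2*L)*(5 + L)) = 2*(2*L*(5 + L)) = 4*L*(5 + L))
m = 7 (m = -5 + 12 = 7)
X(P, j) = -1/7 (X(P, j) = 1/(-14 + 7) = 1/(-7) = -1/7)
-23821/X(-217, Q(4)) + 31017/(-33599) = -23821/(-1/7) + 31017/(-33599) = -23821*(-7) + 31017*(-1/33599) = 166747 - 31017/33599 = 5602501436/33599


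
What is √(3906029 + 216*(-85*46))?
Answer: √3061469 ≈ 1749.7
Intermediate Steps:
√(3906029 + 216*(-85*46)) = √(3906029 + 216*(-3910)) = √(3906029 - 844560) = √3061469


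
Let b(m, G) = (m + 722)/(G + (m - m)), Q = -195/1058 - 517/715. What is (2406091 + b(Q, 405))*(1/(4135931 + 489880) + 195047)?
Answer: 2325520803581267854099727/4955284388475 ≈ 4.6930e+11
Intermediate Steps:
Q = -62401/68770 (Q = -195*1/1058 - 517*1/715 = -195/1058 - 47/65 = -62401/68770 ≈ -0.90739)
b(m, G) = (722 + m)/G (b(m, G) = (722 + m)/(G + 0) = (722 + m)/G)
(2406091 + b(Q, 405))*(1/(4135931 + 489880) + 195047) = (2406091 + (722 - 62401/68770)/405)*(1/(4135931 + 489880) + 195047) = (2406091 + (1/405)*(49589539/68770))*(1/4625811 + 195047) = (2406091 + 49589539/27851850)*(1/4625811 + 195047) = (67014135207889/27851850)*(902250558118/4625811) = 2325520803581267854099727/4955284388475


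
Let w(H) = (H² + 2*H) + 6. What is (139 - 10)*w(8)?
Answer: 11094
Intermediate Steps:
w(H) = 6 + H² + 2*H
(139 - 10)*w(8) = (139 - 10)*(6 + 8² + 2*8) = 129*(6 + 64 + 16) = 129*86 = 11094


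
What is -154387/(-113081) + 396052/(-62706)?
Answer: -17552482495/3545428593 ≈ -4.9507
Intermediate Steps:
-154387/(-113081) + 396052/(-62706) = -154387*(-1/113081) + 396052*(-1/62706) = 154387/113081 - 198026/31353 = -17552482495/3545428593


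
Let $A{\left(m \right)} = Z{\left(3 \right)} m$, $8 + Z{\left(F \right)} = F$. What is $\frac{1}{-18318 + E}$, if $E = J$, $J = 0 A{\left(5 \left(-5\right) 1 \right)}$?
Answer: $- \frac{1}{18318} \approx -5.4591 \cdot 10^{-5}$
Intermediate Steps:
$Z{\left(F \right)} = -8 + F$
$A{\left(m \right)} = - 5 m$ ($A{\left(m \right)} = \left(-8 + 3\right) m = - 5 m$)
$J = 0$ ($J = 0 \left(- 5 \cdot 5 \left(-5\right) 1\right) = 0 \left(- 5 \left(\left(-25\right) 1\right)\right) = 0 \left(\left(-5\right) \left(-25\right)\right) = 0 \cdot 125 = 0$)
$E = 0$
$\frac{1}{-18318 + E} = \frac{1}{-18318 + 0} = \frac{1}{-18318} = - \frac{1}{18318}$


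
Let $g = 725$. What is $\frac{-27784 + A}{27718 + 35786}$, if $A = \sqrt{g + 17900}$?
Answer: $- \frac{3473}{7938} + \frac{5 \sqrt{745}}{63504} \approx -0.43537$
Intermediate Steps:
$A = 5 \sqrt{745}$ ($A = \sqrt{725 + 17900} = \sqrt{18625} = 5 \sqrt{745} \approx 136.47$)
$\frac{-27784 + A}{27718 + 35786} = \frac{-27784 + 5 \sqrt{745}}{27718 + 35786} = \frac{-27784 + 5 \sqrt{745}}{63504} = \left(-27784 + 5 \sqrt{745}\right) \frac{1}{63504} = - \frac{3473}{7938} + \frac{5 \sqrt{745}}{63504}$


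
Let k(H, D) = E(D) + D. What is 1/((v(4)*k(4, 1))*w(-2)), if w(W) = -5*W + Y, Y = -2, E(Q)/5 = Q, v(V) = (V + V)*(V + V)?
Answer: 1/3072 ≈ 0.00032552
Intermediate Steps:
v(V) = 4*V² (v(V) = (2*V)*(2*V) = 4*V²)
E(Q) = 5*Q
k(H, D) = 6*D (k(H, D) = 5*D + D = 6*D)
w(W) = -2 - 5*W (w(W) = -5*W - 2 = -2 - 5*W)
1/((v(4)*k(4, 1))*w(-2)) = 1/(((4*4²)*(6*1))*(-2 - 5*(-2))) = 1/(((4*16)*6)*(-2 + 10)) = 1/((64*6)*8) = 1/(384*8) = 1/3072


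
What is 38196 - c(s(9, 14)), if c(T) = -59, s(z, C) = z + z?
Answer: 38255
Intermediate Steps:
s(z, C) = 2*z
38196 - c(s(9, 14)) = 38196 - 1*(-59) = 38196 + 59 = 38255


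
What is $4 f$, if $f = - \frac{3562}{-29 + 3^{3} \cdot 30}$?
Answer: $- \frac{14248}{781} \approx -18.243$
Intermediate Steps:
$f = - \frac{3562}{781}$ ($f = - \frac{3562}{-29 + 27 \cdot 30} = - \frac{3562}{-29 + 810} = - \frac{3562}{781} \approx -4.5608$)
$4 f = 4 \left(- \frac{3562}{781}\right) = - \frac{14248}{781}$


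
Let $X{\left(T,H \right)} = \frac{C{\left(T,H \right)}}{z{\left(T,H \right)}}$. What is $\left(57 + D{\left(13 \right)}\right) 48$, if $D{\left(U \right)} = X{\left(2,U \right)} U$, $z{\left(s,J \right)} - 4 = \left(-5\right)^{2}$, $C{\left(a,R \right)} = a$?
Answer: $\frac{80592}{29} \approx 2779.0$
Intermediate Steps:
$z{\left(s,J \right)} = 29$ ($z{\left(s,J \right)} = 4 + \left(-5\right)^{2} = 4 + 25 = 29$)
$X{\left(T,H \right)} = \frac{T}{29}$
$D{\left(U \right)} = \frac{2 U}{29}$ ($D{\left(U \right)} = \frac{1}{29} \cdot 2 U = \frac{2 U}{29}$)
$\left(57 + D{\left(13 \right)}\right) 48 = \left(57 + \frac{2}{29} \cdot 13\right) 48 = \left(57 + \frac{26}{29}\right) 48 = \frac{1679}{29} \cdot 48 = \frac{80592}{29}$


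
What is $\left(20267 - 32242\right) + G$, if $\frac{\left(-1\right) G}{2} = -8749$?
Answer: $5523$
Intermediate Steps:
$G = 17498$ ($G = \left(-2\right) \left(-8749\right) = 17498$)
$\left(20267 - 32242\right) + G = \left(20267 - 32242\right) + 17498 = -11975 + 17498 = 5523$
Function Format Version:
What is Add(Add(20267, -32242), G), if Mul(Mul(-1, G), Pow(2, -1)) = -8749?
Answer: 5523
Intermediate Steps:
G = 17498 (G = Mul(-2, -8749) = 17498)
Add(Add(20267, -32242), G) = Add(Add(20267, -32242), 17498) = Add(-11975, 17498) = 5523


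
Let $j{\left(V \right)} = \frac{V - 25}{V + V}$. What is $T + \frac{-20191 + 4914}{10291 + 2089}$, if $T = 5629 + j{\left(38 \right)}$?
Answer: $\frac{330950838}{58805} \approx 5627.9$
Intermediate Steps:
$j{\left(V \right)} = \frac{-25 + V}{2 V}$
$T = \frac{427817}{76}$ ($T = 5629 + \frac{-25 + 38}{2 \cdot 38} = 5629 + \frac{1}{2} \cdot \frac{1}{38} \cdot 13 = 5629 + \frac{13}{76} = \frac{427817}{76} \approx 5629.2$)
$T + \frac{-20191 + 4914}{10291 + 2089} = \frac{427817}{76} + \frac{-20191 + 4914}{10291 + 2089} = \frac{427817}{76} - \frac{15277}{12380} = \frac{330950838}{58805}$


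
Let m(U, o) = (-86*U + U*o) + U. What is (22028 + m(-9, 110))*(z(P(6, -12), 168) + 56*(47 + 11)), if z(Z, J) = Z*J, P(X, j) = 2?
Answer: 78141952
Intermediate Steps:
z(Z, J) = J*Z
m(U, o) = -85*U + U*o
(22028 + m(-9, 110))*(z(P(6, -12), 168) + 56*(47 + 11)) = (22028 - 9*(-85 + 110))*(168*2 + 56*(47 + 11)) = (22028 - 9*25)*(336 + 56*58) = (22028 - 225)*(336 + 3248) = 21803*3584 = 78141952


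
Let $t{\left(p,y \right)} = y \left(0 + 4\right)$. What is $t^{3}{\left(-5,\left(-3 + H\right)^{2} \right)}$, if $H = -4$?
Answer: $7529536$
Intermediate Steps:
$t{\left(p,y \right)} = 4 y$ ($t{\left(p,y \right)} = y 4 = 4 y$)
$t^{3}{\left(-5,\left(-3 + H\right)^{2} \right)} = \left(4 \left(-3 - 4\right)^{2}\right)^{3} = \left(4 \left(-7\right)^{2}\right)^{3} = \left(4 \cdot 49\right)^{3} = 196^{3} = 7529536$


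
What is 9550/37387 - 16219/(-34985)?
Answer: 940486503/1307984195 ≈ 0.71904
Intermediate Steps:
9550/37387 - 16219/(-34985) = 9550*(1/37387) - 16219*(-1/34985) = 9550/37387 + 16219/34985 = 940486503/1307984195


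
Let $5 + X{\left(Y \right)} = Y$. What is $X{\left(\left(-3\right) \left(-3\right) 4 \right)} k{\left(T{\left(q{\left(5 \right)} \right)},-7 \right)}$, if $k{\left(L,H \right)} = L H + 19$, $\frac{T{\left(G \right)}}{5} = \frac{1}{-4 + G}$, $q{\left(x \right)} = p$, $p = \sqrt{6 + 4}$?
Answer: $\frac{3937}{3} + \frac{1085 \sqrt{10}}{6} \approx 1884.2$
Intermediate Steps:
$p = \sqrt{10} \approx 3.1623$
$q{\left(x \right)} = \sqrt{10}$
$X{\left(Y \right)} = -5 + Y$
$T{\left(G \right)} = \frac{5}{-4 + G}$
$k{\left(L,H \right)} = 19 + H L$ ($k{\left(L,H \right)} = H L + 19 = 19 + H L$)
$X{\left(\left(-3\right) \left(-3\right) 4 \right)} k{\left(T{\left(q{\left(5 \right)} \right)},-7 \right)} = \left(-5 + \left(-3\right) \left(-3\right) 4\right) \left(19 - 7 \frac{5}{-4 + \sqrt{10}}\right) = \left(-5 + 9 \cdot 4\right) \left(19 - \frac{35}{-4 + \sqrt{10}}\right) = \left(-5 + 36\right) \left(19 - \frac{35}{-4 + \sqrt{10}}\right) = 31 \left(19 - \frac{35}{-4 + \sqrt{10}}\right) = 589 - \frac{1085}{-4 + \sqrt{10}}$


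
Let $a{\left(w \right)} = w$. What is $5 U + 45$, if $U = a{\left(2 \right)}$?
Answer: $55$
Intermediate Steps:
$U = 2$
$5 U + 45 = 5 \cdot 2 + 45 = 10 + 45 = 55$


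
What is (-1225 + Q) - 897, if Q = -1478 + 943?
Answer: -2657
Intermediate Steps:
Q = -535
(-1225 + Q) - 897 = (-1225 - 535) - 897 = -1760 - 897 = -2657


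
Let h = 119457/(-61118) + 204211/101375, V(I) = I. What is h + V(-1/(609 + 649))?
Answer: 115135108171/1948590815125 ≈ 0.059086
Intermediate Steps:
h = 371014523/6195837250 (h = 119457*(-1/61118) + 204211*(1/101375) = -119457/61118 + 204211/101375 = 371014523/6195837250 ≈ 0.059881)
h + V(-1/(609 + 649)) = 371014523/6195837250 - 1/(609 + 649) = 371014523/6195837250 - 1/1258 = 115135108171/1948590815125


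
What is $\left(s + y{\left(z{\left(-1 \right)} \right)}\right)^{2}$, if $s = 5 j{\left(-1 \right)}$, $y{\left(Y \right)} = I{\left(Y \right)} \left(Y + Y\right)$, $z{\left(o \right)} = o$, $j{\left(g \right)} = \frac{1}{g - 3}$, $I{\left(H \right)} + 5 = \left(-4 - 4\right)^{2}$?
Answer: $\frac{227529}{16} \approx 14221.0$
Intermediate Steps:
$I{\left(H \right)} = 59$ ($I{\left(H \right)} = -5 + \left(-4 - 4\right)^{2} = -5 + \left(-8\right)^{2} = -5 + 64 = 59$)
$j{\left(g \right)} = \frac{1}{-3 + g}$
$y{\left(Y \right)} = 118 Y$ ($y{\left(Y \right)} = 59 \left(Y + Y\right) = 59 \cdot 2 Y = 118 Y$)
$s = - \frac{5}{4}$ ($s = \frac{5}{-3 - 1} = \frac{5}{-4} = 5 \left(- \frac{1}{4}\right) = - \frac{5}{4} \approx -1.25$)
$\left(s + y{\left(z{\left(-1 \right)} \right)}\right)^{2} = \left(- \frac{5}{4} + 118 \left(-1\right)\right)^{2} = \left(- \frac{5}{4} - 118\right)^{2} = \left(- \frac{477}{4}\right)^{2} = \frac{227529}{16}$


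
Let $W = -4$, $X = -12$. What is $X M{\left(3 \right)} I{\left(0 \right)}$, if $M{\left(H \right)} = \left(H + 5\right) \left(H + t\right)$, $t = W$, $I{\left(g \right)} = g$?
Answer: $0$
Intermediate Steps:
$t = -4$
$M{\left(H \right)} = \left(-4 + H\right) \left(5 + H\right)$ ($M{\left(H \right)} = \left(H + 5\right) \left(H - 4\right) = \left(5 + H\right) \left(-4 + H\right) = \left(-4 + H\right) \left(5 + H\right)$)
$X M{\left(3 \right)} I{\left(0 \right)} = - 12 \left(-20 + 3 + 3^{2}\right) 0 = - 12 \left(-20 + 3 + 9\right) 0 = \left(-12\right) \left(-8\right) 0 = 96 \cdot 0 = 0$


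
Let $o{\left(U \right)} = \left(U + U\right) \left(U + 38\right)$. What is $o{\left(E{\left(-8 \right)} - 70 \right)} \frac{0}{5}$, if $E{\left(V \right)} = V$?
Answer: $0$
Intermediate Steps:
$o{\left(U \right)} = 2 U \left(38 + U\right)$
$o{\left(E{\left(-8 \right)} - 70 \right)} \frac{0}{5} = 2 \left(-8 - 70\right) \left(38 - 78\right) \frac{0}{5} = 2 \left(-8 - 70\right) \left(38 - 78\right) 0 \cdot \frac{1}{5} = 2 \left(-78\right) \left(38 - 78\right) 0 = 2 \left(-78\right) \left(-40\right) 0 = 6240 \cdot 0 = 0$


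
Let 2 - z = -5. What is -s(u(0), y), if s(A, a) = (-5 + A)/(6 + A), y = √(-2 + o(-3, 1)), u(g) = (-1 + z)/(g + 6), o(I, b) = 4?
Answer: 4/7 ≈ 0.57143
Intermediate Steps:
z = 7 (z = 2 - 1*(-5) = 2 + 5 = 7)
u(g) = 6/(6 + g) (u(g) = (-1 + 7)/(g + 6) = 6/(6 + g))
y = √2 (y = √(-2 + 4) = √2 ≈ 1.4142)
s(A, a) = (-5 + A)/(6 + A)
-s(u(0), y) = -(-5 + 6/(6 + 0))/(6 + 6/(6 + 0)) = -(-5 + 6/6)/(6 + 6/6) = -(-5 + 6*(⅙))/(6 + 6*(⅙)) = -(-5 + 1)/(6 + 1) = -(-4)/7 = -1*(-4/7) = 4/7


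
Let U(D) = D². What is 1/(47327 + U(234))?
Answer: 1/102083 ≈ 9.7960e-6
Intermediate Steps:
1/(47327 + U(234)) = 1/(47327 + 234²) = 1/(47327 + 54756) = 1/102083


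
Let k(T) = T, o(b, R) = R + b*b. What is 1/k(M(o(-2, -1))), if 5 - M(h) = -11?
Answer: 1/16 ≈ 0.062500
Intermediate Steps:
o(b, R) = R + b²
M(h) = 16 (M(h) = 5 - 1*(-11) = 5 + 11 = 16)
1/k(M(o(-2, -1))) = 1/16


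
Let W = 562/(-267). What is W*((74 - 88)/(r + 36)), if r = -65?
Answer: -7868/7743 ≈ -1.0161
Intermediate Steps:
W = -562/267 (W = 562*(-1/267) = -562/267 ≈ -2.1049)
W*((74 - 88)/(r + 36)) = -562*(74 - 88)/(267*(-65 + 36)) = -(-7868)/(267*(-29)) = -(-7868)*(-1)/(267*29) = -562/267*14/29 = -7868/7743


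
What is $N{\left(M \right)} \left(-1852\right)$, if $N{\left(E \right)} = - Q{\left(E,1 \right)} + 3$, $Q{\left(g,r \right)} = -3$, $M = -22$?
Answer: $-11112$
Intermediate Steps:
$N{\left(E \right)} = 6$ ($N{\left(E \right)} = \left(-1\right) \left(-3\right) + 3 = 3 + 3 = 6$)
$N{\left(M \right)} \left(-1852\right) = 6 \left(-1852\right) = -11112$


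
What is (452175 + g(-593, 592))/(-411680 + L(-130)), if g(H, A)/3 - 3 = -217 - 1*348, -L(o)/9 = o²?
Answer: -450489/563780 ≈ -0.79905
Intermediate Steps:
L(o) = -9*o²
g(H, A) = -1686 (g(H, A) = 9 + 3*(-217 - 1*348) = 9 + 3*(-217 - 348) = 9 + 3*(-565) = 9 - 1695 = -1686)
(452175 + g(-593, 592))/(-411680 + L(-130)) = (452175 - 1686)/(-411680 - 9*(-130)²) = 450489/(-411680 - 9*16900) = 450489/(-411680 - 152100) = 450489/(-563780) = 450489*(-1/563780) = -450489/563780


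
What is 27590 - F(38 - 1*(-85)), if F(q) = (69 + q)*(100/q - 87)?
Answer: 1809654/41 ≈ 44138.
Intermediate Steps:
F(q) = (-87 + 100/q)*(69 + q) (F(q) = (69 + q)*(-87 + 100/q) = (-87 + 100/q)*(69 + q))
27590 - F(38 - 1*(-85)) = 27590 - (-5903 - 87*(38 - 1*(-85)) + 6900/(38 - 1*(-85))) = 27590 - (-5903 - 87*(38 + 85) + 6900/(38 + 85)) = 27590 - (-5903 - 87*123 + 6900/123) = 27590 - (-5903 - 10701 + 6900*(1/123)) = 27590 - (-5903 - 10701 + 2300/41) = 27590 - 1*(-678464/41) = 27590 + 678464/41 = 1809654/41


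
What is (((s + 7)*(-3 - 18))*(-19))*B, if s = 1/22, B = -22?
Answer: -61845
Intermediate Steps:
s = 1/22 ≈ 0.045455
(((s + 7)*(-3 - 18))*(-19))*B = (((1/22 + 7)*(-3 - 18))*(-19))*(-22) = (((155/22)*(-21))*(-19))*(-22) = -3255/22*(-19)*(-22) = (61845/22)*(-22) = -61845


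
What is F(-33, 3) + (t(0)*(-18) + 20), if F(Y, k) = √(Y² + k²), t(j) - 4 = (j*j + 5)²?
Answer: -502 + 3*√122 ≈ -468.86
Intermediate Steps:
t(j) = 4 + (5 + j²)² (t(j) = 4 + (j*j + 5)² = 4 + (j² + 5)² = 4 + (5 + j²)²)
F(-33, 3) + (t(0)*(-18) + 20) = √((-33)² + 3²) + ((4 + (5 + 0²)²)*(-18) + 20) = √(1089 + 9) + ((4 + (5 + 0)²)*(-18) + 20) = √1098 + ((4 + 5²)*(-18) + 20) = 3*√122 + ((4 + 25)*(-18) + 20) = 3*√122 + (29*(-18) + 20) = 3*√122 + (-522 + 20) = 3*√122 - 502 = -502 + 3*√122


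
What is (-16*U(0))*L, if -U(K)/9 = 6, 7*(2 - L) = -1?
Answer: 12960/7 ≈ 1851.4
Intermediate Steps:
L = 15/7 (L = 2 - ⅐*(-1) = 2 + ⅐ = 15/7 ≈ 2.1429)
U(K) = -54 (U(K) = -9*6 = -54)
(-16*U(0))*L = -16*(-54)*(15/7) = 864*(15/7) = 12960/7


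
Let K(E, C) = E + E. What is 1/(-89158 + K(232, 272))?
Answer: -1/88694 ≈ -1.1275e-5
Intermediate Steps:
K(E, C) = 2*E
1/(-89158 + K(232, 272)) = 1/(-89158 + 2*232) = 1/(-89158 + 464) = 1/(-88694) = -1/88694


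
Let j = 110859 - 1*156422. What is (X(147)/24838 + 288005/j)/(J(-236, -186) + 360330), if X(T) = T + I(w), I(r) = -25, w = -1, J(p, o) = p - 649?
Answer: -3573954752/203390837892165 ≈ -1.7572e-5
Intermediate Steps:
J(p, o) = -649 + p
X(T) = -25 + T (X(T) = T - 25 = -25 + T)
j = -45563 (j = 110859 - 156422 = -45563)
(X(147)/24838 + 288005/j)/(J(-236, -186) + 360330) = ((-25 + 147)/24838 + 288005/(-45563))/((-649 - 236) + 360330) = (122*(1/24838) + 288005*(-1/45563))/(-885 + 360330) = (61/12419 - 288005/45563)/359445 = -3573954752/565846897*1/359445 = -3573954752/203390837892165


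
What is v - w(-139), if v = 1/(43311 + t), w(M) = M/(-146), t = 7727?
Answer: -1773534/1862887 ≈ -0.95203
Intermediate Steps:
w(M) = -M/146 (w(M) = M*(-1/146) = -M/146)
v = 1/51038 (v = 1/(43311 + 7727) = 1/51038 ≈ 1.9593e-5)
v - w(-139) = 1/51038 - (-1)*(-139)/146 = 1/51038 - 1*139/146 = 1/51038 - 139/146 = -1773534/1862887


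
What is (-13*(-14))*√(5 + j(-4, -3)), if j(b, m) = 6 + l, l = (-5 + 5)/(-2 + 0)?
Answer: 182*√11 ≈ 603.63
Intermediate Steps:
l = 0 (l = 0/(-2) = 0*(-½) = 0)
j(b, m) = 6 (j(b, m) = 6 + 0 = 6)
(-13*(-14))*√(5 + j(-4, -3)) = (-13*(-14))*√(5 + 6) = 182*√11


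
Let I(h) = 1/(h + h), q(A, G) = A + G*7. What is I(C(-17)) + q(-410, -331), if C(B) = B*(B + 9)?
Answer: -741743/272 ≈ -2727.0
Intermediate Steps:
C(B) = B*(9 + B)
q(A, G) = A + 7*G
I(h) = 1/(2*h)
I(C(-17)) + q(-410, -331) = 1/(2*((-17*(9 - 17)))) + (-410 + 7*(-331)) = 1/(2*((-17*(-8)))) + (-410 - 2317) = (½)/136 - 2727 = (½)*(1/136) - 2727 = 1/272 - 2727 = -741743/272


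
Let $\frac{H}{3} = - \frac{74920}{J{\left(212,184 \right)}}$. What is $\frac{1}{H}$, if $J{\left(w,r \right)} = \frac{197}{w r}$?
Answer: $- \frac{197}{8767438080} \approx -2.2469 \cdot 10^{-8}$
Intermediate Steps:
$J{\left(w,r \right)} = \frac{197}{r w}$
$H = - \frac{8767438080}{197}$ ($H = 3 \left(- \frac{74920}{197 \cdot \frac{1}{184} \cdot \frac{1}{212}}\right) = 3 \left(- \frac{74920}{\frac{197}{39008}}\right) = 3 \left(\left(-74920\right) \frac{39008}{197}\right) = 3 \left(- \frac{2922479360}{197}\right) = - \frac{8767438080}{197} \approx -4.4505 \cdot 10^{7}$)
$\frac{1}{H} = \frac{1}{- \frac{8767438080}{197}} = - \frac{197}{8767438080}$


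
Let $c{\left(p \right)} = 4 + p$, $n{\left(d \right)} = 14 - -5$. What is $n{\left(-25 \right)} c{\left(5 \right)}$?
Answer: $171$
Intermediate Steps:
$n{\left(d \right)} = 19$ ($n{\left(d \right)} = 14 + 5 = 19$)
$n{\left(-25 \right)} c{\left(5 \right)} = 19 \left(4 + 5\right) = 19 \cdot 9 = 171$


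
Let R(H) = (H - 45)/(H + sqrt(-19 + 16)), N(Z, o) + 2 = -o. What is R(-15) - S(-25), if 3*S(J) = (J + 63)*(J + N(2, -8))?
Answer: 13943/57 + 5*I*sqrt(3)/19 ≈ 244.61 + 0.4558*I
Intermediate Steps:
N(Z, o) = -2 - o
S(J) = (6 + J)*(63 + J)/3 (S(J) = ((J + 63)*(J + (-2 - 1*(-8))))/3 = ((63 + J)*(J + (-2 + 8)))/3 = ((63 + J)*(J + 6))/3 = ((63 + J)*(6 + J))/3 = ((6 + J)*(63 + J))/3 = (6 + J)*(63 + J)/3)
R(H) = (-45 + H)/(H + I*sqrt(3)) (R(H) = (-45 + H)/(H + sqrt(-3)) = (-45 + H)/(H + I*sqrt(3)))
R(-15) - S(-25) = (-45 - 15)/(-15 + I*sqrt(3)) - (126 + 23*(-25) + (1/3)*(-25)**2) = -60/(-15 + I*sqrt(3)) - (126 - 575 + (1/3)*625) = -60/(-15 + I*sqrt(3)) - (126 - 575 + 625/3) = -60/(-15 + I*sqrt(3)) - 1*(-722/3) = -60/(-15 + I*sqrt(3)) + 722/3 = 722/3 - 60/(-15 + I*sqrt(3))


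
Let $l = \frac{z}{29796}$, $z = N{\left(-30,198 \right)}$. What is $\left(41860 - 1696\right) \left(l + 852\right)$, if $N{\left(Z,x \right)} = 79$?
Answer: $\frac{84967849037}{2483} \approx 3.422 \cdot 10^{7}$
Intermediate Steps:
$z = 79$
$l = \frac{79}{29796} \approx 0.0026514$
$\left(41860 - 1696\right) \left(l + 852\right) = \left(41860 - 1696\right) \left(\frac{79}{29796} + 852\right) = 40164 \cdot \frac{25386271}{29796} = \frac{84967849037}{2483}$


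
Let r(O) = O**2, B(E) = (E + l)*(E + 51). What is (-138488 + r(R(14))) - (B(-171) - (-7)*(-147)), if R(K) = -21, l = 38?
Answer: -152978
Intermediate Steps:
B(E) = (38 + E)*(51 + E) (B(E) = (E + 38)*(E + 51) = (38 + E)*(51 + E))
(-138488 + r(R(14))) - (B(-171) - (-7)*(-147)) = (-138488 + (-21)**2) - ((1938 + (-171)**2 + 89*(-171)) - (-7)*(-147)) = (-138488 + 441) - ((1938 + 29241 - 15219) - 1*1029) = -138047 - (15960 - 1029) = -138047 - 1*14931 = -138047 - 14931 = -152978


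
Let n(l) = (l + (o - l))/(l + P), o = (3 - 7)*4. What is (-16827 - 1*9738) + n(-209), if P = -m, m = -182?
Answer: -717239/27 ≈ -26564.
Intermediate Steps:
o = -16 (o = -4*4 = -16)
P = 182 (P = -1*(-182) = 182)
n(l) = -16/(182 + l) (n(l) = (l + (-16 - l))/(l + 182) = -16/(182 + l))
(-16827 - 1*9738) + n(-209) = (-16827 - 1*9738) - 16/(182 - 209) = (-16827 - 9738) - 16/(-27) = -26565 - 16*(-1/27) = -26565 + 16/27 = -717239/27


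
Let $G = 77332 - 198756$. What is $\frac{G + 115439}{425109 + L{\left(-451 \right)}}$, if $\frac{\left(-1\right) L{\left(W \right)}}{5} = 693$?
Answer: $- \frac{1995}{140548} \approx -0.014194$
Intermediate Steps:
$G = -121424$ ($G = 77332 - 198756 = -121424$)
$L{\left(W \right)} = -3465$ ($L{\left(W \right)} = \left(-5\right) 693 = -3465$)
$\frac{G + 115439}{425109 + L{\left(-451 \right)}} = \frac{-121424 + 115439}{425109 - 3465} = - \frac{5985}{421644} = \left(-5985\right) \frac{1}{421644} = - \frac{1995}{140548}$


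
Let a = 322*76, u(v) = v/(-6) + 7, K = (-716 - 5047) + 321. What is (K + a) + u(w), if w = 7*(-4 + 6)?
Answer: 57104/3 ≈ 19035.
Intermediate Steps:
w = 14 (w = 7*2 = 14)
K = -5442 (K = -5763 + 321 = -5442)
u(v) = 7 - v/6 (u(v) = v*(-1/6) + 7 = -v/6 + 7 = 7 - v/6)
a = 24472
(K + a) + u(w) = (-5442 + 24472) + (7 - 1/6*14) = 19030 + (7 - 7/3) = 19030 + 14/3 = 57104/3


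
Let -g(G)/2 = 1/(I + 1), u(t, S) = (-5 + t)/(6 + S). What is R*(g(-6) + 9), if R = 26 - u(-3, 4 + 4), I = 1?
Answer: 1488/7 ≈ 212.57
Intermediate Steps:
u(t, S) = (-5 + t)/(6 + S)
g(G) = -1 (g(G) = -2/(1 + 1) = -2/2 = -2*½ = -1)
R = 186/7 (R = 26 - (-5 - 3)/(6 + (4 + 4)) = 26 - (-8)/(6 + 8) = 26 - (-8)/14 = 26 - 1*(-4/7) = 26 + 4/7 = 186/7 ≈ 26.571)
R*(g(-6) + 9) = 186*(-1 + 9)/7 = (186/7)*8 = 1488/7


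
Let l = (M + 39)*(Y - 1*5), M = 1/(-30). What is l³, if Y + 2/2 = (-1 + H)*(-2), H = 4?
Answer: -12780078472/125 ≈ -1.0224e+8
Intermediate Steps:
Y = -7 (Y = -1 + (-1 + 4)*(-2) = -1 + 3*(-2) = -1 - 6 = -7)
M = -1/30 ≈ -0.033333
l = -2338/5 (l = (-1/30 + 39)*(-7 - 1*5) = 1169*(-7 - 5)/30 = (1169/30)*(-12) = -2338/5 ≈ -467.60)
l³ = (-2338/5)³ = -12780078472/125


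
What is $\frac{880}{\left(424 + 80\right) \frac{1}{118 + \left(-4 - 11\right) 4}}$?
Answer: $\frac{6380}{63} \approx 101.27$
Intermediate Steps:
$\frac{880}{\left(424 + 80\right) \frac{1}{118 + \left(-4 - 11\right) 4}} = \frac{880}{504 \frac{1}{118 - 60}} = \frac{880}{504 \cdot \frac{1}{58}} = \frac{880}{\frac{252}{29}} = 880 \cdot \frac{29}{252} = \frac{6380}{63}$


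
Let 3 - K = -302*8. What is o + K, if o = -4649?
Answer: -2230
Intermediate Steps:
K = 2419 (K = 3 - (-302)*8 = 3 - 1*(-2416) = 3 + 2416 = 2419)
o + K = -4649 + 2419 = -2230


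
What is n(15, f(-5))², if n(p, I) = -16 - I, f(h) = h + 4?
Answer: 225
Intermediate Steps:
f(h) = 4 + h
n(15, f(-5))² = (-16 - (4 - 5))² = (-16 - 1*(-1))² = (-16 + 1)² = (-15)² = 225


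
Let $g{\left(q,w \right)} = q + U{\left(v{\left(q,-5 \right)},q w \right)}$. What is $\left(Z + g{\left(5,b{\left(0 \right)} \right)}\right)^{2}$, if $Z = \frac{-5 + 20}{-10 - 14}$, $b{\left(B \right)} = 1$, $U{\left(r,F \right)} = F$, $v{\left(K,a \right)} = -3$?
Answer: $\frac{5625}{64} \approx 87.891$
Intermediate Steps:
$g{\left(q,w \right)} = q + q w$
$Z = - \frac{5}{8}$ ($Z = \frac{15}{-24} = 15 \left(- \frac{1}{24}\right) = - \frac{5}{8} \approx -0.625$)
$\left(Z + g{\left(5,b{\left(0 \right)} \right)}\right)^{2} = \left(- \frac{5}{8} + 5 \left(1 + 1\right)\right)^{2} = \left(- \frac{5}{8} + 5 \cdot 2\right)^{2} = \left(- \frac{5}{8} + 10\right)^{2} = \left(\frac{75}{8}\right)^{2} = \frac{5625}{64}$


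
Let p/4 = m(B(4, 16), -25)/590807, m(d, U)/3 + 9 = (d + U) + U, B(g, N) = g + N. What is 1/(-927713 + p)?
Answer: -590807/548099334859 ≈ -1.0779e-6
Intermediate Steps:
B(g, N) = N + g
m(d, U) = -27 + 3*d + 6*U (m(d, U) = -27 + 3*((d + U) + U) = -27 + 3*((U + d) + U) = -27 + 3*(d + 2*U) = -27 + (3*d + 6*U) = -27 + 3*d + 6*U)
p = -468/590807 (p = 4*((-27 + 3*(16 + 4) + 6*(-25))/590807) = 4*((-27 + 3*20 - 150)*(1/590807)) = 4*((-27 + 60 - 150)*(1/590807)) = 4*(-117*1/590807) = 4*(-117/590807) = -468/590807 ≈ -0.00079214)
1/(-927713 + p) = 1/(-927713 - 468/590807) = 1/(-548099334859/590807) = -590807/548099334859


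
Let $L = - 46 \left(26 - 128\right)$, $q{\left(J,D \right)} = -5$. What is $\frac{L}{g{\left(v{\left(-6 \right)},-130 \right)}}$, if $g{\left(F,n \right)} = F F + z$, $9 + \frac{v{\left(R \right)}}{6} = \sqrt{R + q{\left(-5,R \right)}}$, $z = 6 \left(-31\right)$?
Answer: $\frac{782 i}{108 \sqrt{11} + 389 i} \approx 1.0879 + 1.0017 i$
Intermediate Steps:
$z = -186$
$v{\left(R \right)} = -54 + 6 \sqrt{-5 + R}$ ($v{\left(R \right)} = -54 + 6 \sqrt{R - 5} = -54 + 6 \sqrt{-5 + R}$)
$g{\left(F,n \right)} = -186 + F^{2}$ ($g{\left(F,n \right)} = F F - 186 = F^{2} - 186 = -186 + F^{2}$)
$L = 4692$ ($L = \left(-46\right) \left(-102\right) = 4692$)
$\frac{L}{g{\left(v{\left(-6 \right)},-130 \right)}} = \frac{4692}{-186 + \left(-54 + 6 \sqrt{-5 - 6}\right)^{2}} = \frac{4692}{-186 + \left(-54 + 6 \sqrt{-11}\right)^{2}} = \frac{4692}{-186 + \left(-54 + 6 i \sqrt{11}\right)^{2}}$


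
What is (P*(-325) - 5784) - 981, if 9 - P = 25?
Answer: -1565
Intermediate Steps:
P = -16 (P = 9 - 1*25 = 9 - 25 = -16)
(P*(-325) - 5784) - 981 = (-16*(-325) - 5784) - 981 = (5200 - 5784) - 981 = -584 - 981 = -1565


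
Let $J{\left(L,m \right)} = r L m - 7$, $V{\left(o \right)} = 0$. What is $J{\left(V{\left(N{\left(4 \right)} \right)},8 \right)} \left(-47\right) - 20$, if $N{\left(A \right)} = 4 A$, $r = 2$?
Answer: $309$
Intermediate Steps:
$J{\left(L,m \right)} = -7 + 2 L m$ ($J{\left(L,m \right)} = 2 L m - 7 = -7 + 2 L m$)
$J{\left(V{\left(N{\left(4 \right)} \right)},8 \right)} \left(-47\right) - 20 = \left(-7 + 2 \cdot 0 \cdot 8\right) \left(-47\right) - 20 = \left(-7 + 0\right) \left(-47\right) - 20 = \left(-7\right) \left(-47\right) - 20 = 329 - 20 = 309$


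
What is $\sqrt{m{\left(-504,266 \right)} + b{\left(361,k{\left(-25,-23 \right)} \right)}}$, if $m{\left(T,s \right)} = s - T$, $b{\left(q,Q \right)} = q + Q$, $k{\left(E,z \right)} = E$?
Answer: $\sqrt{1106} \approx 33.257$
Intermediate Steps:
$b{\left(q,Q \right)} = Q + q$
$\sqrt{m{\left(-504,266 \right)} + b{\left(361,k{\left(-25,-23 \right)} \right)}} = \sqrt{\left(266 - -504\right) + \left(-25 + 361\right)} = \sqrt{\left(266 + 504\right) + 336} = \sqrt{770 + 336} = \sqrt{1106}$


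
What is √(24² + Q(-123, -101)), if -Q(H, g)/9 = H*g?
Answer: 3*I*√12359 ≈ 333.51*I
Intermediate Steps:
Q(H, g) = -9*H*g
√(24² + Q(-123, -101)) = √(24² - 9*(-123)*(-101)) = √(576 - 111807) = √(-111231) = 3*I*√12359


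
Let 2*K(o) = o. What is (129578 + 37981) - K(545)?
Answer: 334573/2 ≈ 1.6729e+5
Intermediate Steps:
K(o) = o/2
(129578 + 37981) - K(545) = (129578 + 37981) - 545/2 = 167559 - 1*545/2 = 167559 - 545/2 = 334573/2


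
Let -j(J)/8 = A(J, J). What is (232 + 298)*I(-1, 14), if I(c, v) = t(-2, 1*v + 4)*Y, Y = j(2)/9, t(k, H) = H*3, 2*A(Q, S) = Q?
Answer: -25440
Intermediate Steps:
A(Q, S) = Q/2
j(J) = -4*J
t(k, H) = 3*H
Y = -8/9 (Y = -4*2/9 = -8*⅑ = -8/9 ≈ -0.88889)
I(c, v) = -32/3 - 8*v/3 (I(c, v) = (3*(1*v + 4))*(-8/9) = (3*(v + 4))*(-8/9) = (3*(4 + v))*(-8/9) = (12 + 3*v)*(-8/9) = -32/3 - 8*v/3)
(232 + 298)*I(-1, 14) = (232 + 298)*(-32/3 - 8/3*14) = 530*(-32/3 - 112/3) = 530*(-48) = -25440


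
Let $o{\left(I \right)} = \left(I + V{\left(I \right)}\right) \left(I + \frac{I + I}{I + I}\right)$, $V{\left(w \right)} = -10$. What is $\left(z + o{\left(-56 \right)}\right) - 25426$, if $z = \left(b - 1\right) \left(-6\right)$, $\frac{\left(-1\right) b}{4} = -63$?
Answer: $-23302$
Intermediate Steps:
$b = 252$ ($b = \left(-4\right) \left(-63\right) = 252$)
$z = -1506$ ($z = \left(252 - 1\right) \left(-6\right) = 251 \left(-6\right) = -1506$)
$o{\left(I \right)} = \left(1 + I\right) \left(-10 + I\right)$ ($o{\left(I \right)} = \left(I - 10\right) \left(I + \frac{I + I}{I + I}\right) = \left(-10 + I\right) \left(I + \frac{2 I}{2 I}\right) = \left(-10 + I\right) \left(I + 2 I \frac{1}{2 I}\right) = \left(-10 + I\right) \left(I + 1\right) = \left(-10 + I\right) \left(1 + I\right) = \left(1 + I\right) \left(-10 + I\right)$)
$\left(z + o{\left(-56 \right)}\right) - 25426 = \left(-1506 - \left(-494 - 3136\right)\right) - 25426 = \left(-1506 + \left(-10 + 3136 + 504\right)\right) - 25426 = \left(-1506 + 3630\right) - 25426 = 2124 - 25426 = -23302$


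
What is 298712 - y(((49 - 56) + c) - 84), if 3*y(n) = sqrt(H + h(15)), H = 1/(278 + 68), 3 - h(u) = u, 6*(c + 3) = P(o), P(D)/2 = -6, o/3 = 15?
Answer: 298712 - I*sqrt(1436246)/1038 ≈ 2.9871e+5 - 1.1546*I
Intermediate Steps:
o = 45 (o = 3*15 = 45)
P(D) = -12 (P(D) = 2*(-6) = -12)
c = -5 (c = -3 + (1/6)*(-12) = -3 - 2 = -5)
h(u) = 3 - u
H = 1/346 ≈ 0.0028902
y(n) = I*sqrt(1436246)/1038 (y(n) = sqrt(1/346 + (3 - 1*15))/3 = sqrt(1/346 + (3 - 15))/3 = sqrt(1/346 - 12)/3 = sqrt(-4151/346)/3 = (I*sqrt(1436246)/346)/3 = I*sqrt(1436246)/1038)
298712 - y(((49 - 56) + c) - 84) = 298712 - I*sqrt(1436246)/1038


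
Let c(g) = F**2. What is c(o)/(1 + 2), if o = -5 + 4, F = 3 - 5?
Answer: 4/3 ≈ 1.3333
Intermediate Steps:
F = -2
o = -1
c(g) = 4 (c(g) = (-2)**2 = 4)
c(o)/(1 + 2) = 4/(1 + 2) = 4/3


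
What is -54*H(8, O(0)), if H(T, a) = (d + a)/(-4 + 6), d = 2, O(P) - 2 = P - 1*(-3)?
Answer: -189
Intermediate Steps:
O(P) = 5 + P (O(P) = 2 + (P - 1*(-3)) = 2 + (P + 3) = 2 + (3 + P) = 5 + P)
H(T, a) = 1 + a/2 (H(T, a) = (2 + a)/(-4 + 6) = (2 + a)/2 = (2 + a)*(1/2) = 1 + a/2)
-54*H(8, O(0)) = -54*(1 + (5 + 0)/2) = -54*(1 + (1/2)*5) = -54*(1 + 5/2) = -54*7/2 = -189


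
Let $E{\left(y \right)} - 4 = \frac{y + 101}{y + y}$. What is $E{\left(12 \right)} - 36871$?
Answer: $- \frac{884695}{24} \approx -36862.0$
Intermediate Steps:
$E{\left(y \right)} = 4 + \frac{101 + y}{2 y}$ ($E{\left(y \right)} = 4 + \frac{y + 101}{y + y} = 4 + \frac{101 + y}{2 y}$)
$E{\left(12 \right)} - 36871 = \frac{101 + 9 \cdot 12}{2 \cdot 12} - 36871 = \frac{1}{2} \cdot \frac{1}{12} \left(101 + 108\right) - 36871 = \frac{1}{2} \cdot \frac{1}{12} \cdot 209 - 36871 = \frac{209}{24} - 36871 = - \frac{884695}{24}$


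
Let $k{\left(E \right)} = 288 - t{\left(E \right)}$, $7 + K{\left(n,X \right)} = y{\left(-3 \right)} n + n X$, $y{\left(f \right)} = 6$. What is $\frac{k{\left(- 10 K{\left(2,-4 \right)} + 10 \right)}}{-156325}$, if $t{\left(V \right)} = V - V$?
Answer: $- \frac{288}{156325} \approx -0.0018423$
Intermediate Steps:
$t{\left(V \right)} = 0$
$K{\left(n,X \right)} = -7 + 6 n + X n$ ($K{\left(n,X \right)} = -7 + \left(6 n + n X\right) = -7 + \left(6 n + X n\right) = -7 + 6 n + X n$)
$k{\left(E \right)} = 288$ ($k{\left(E \right)} = 288 - 0 = 288 + 0 = 288$)
$\frac{k{\left(- 10 K{\left(2,-4 \right)} + 10 \right)}}{-156325} = \frac{288}{-156325} = 288 \left(- \frac{1}{156325}\right) = - \frac{288}{156325}$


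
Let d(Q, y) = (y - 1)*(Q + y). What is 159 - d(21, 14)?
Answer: -296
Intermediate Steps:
d(Q, y) = (-1 + y)*(Q + y)
159 - d(21, 14) = 159 - (14² - 1*21 - 1*14 + 21*14) = 159 - (196 - 21 - 14 + 294) = 159 - 1*455 = 159 - 455 = -296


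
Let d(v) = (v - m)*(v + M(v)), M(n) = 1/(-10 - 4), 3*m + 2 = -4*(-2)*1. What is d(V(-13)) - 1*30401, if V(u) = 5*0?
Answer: -212806/7 ≈ -30401.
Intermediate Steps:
m = 2 (m = -2/3 + (-4*(-2)*1)/3 = -2/3 + (8*1)/3 = -2/3 + (1/3)*8 = -2/3 + 8/3 = 2)
M(n) = -1/14 (M(n) = 1/(-14) = -1/14)
V(u) = 0
d(v) = (-2 + v)*(-1/14 + v) (d(v) = (v - 1*2)*(v - 1/14) = (v - 2)*(-1/14 + v) = (-2 + v)*(-1/14 + v))
d(V(-13)) - 1*30401 = (1/7 + 0**2 - 29/14*0) - 1*30401 = (1/7 + 0 + 0) - 30401 = 1/7 - 30401 = -212806/7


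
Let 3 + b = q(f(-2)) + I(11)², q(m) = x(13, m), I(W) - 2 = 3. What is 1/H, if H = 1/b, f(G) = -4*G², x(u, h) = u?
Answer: 35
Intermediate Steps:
I(W) = 5 (I(W) = 2 + 3 = 5)
q(m) = 13
b = 35 (b = -3 + (13 + 5²) = -3 + (13 + 25) = -3 + 38 = 35)
H = 1/35 ≈ 0.028571
1/H = 1/(1/35) = 35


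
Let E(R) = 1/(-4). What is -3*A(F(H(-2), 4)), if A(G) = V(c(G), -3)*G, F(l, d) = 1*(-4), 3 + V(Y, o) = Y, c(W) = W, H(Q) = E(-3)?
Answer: -84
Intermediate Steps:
E(R) = -¼
H(Q) = -¼
V(Y, o) = -3 + Y
F(l, d) = -4
A(G) = G*(-3 + G) (A(G) = (-3 + G)*G = G*(-3 + G))
-3*A(F(H(-2), 4)) = -(-12)*(-3 - 4) = -(-12)*(-7) = -3*28 = -84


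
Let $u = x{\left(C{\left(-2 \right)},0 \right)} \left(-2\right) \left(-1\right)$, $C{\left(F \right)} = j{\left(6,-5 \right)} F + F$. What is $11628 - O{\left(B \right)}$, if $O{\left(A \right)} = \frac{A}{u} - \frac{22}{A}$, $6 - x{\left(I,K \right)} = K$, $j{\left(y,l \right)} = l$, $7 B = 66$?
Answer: $\frac{488441}{42} \approx 11630.0$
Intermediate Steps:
$B = \frac{66}{7}$ ($B = \frac{1}{7} \cdot 66 = \frac{66}{7} \approx 9.4286$)
$C{\left(F \right)} = - 4 F$ ($C{\left(F \right)} = - 5 F + F = - 4 F$)
$x{\left(I,K \right)} = 6 - K$
$u = 12$ ($u = \left(6 - 0\right) \left(-2\right) \left(-1\right) = \left(6 + 0\right) \left(-2\right) \left(-1\right) = 6 \left(-2\right) \left(-1\right) = \left(-12\right) \left(-1\right) = 12$)
$O{\left(A \right)} = - \frac{22}{A} + \frac{A}{12}$ ($O{\left(A \right)} = \frac{A}{12} - \frac{22}{A} = - \frac{22}{A} + \frac{A}{12}$)
$11628 - O{\left(B \right)} = 11628 - \left(- \frac{22}{\frac{66}{7}} + \frac{1}{12} \cdot \frac{66}{7}\right) = 11628 - \left(\left(-22\right) \frac{7}{66} + \frac{11}{14}\right) = 11628 - \left(- \frac{7}{3} + \frac{11}{14}\right) = 11628 - - \frac{65}{42} = 11628 + \frac{65}{42} = \frac{488441}{42}$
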